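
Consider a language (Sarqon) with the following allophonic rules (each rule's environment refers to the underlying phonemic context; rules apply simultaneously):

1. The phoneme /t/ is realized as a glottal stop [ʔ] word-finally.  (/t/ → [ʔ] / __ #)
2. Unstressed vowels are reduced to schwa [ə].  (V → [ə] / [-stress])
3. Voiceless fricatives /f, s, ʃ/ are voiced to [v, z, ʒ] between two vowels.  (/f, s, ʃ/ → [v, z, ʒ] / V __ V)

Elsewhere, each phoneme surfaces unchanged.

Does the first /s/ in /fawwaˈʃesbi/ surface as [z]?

No

/s/ (between /e/ and /b/) fails the environment for rule 3, so it stays [s].
The actual realization is [s], not [z].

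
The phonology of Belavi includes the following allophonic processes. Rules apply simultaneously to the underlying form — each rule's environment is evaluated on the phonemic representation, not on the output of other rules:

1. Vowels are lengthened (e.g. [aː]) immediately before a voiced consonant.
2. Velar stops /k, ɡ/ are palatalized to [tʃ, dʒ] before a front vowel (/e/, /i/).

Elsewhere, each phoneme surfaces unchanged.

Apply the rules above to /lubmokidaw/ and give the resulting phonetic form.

/l/ stays [l].
/u/ meets the environment for rule 1 (before a voiced consonant) → [uː].
/b/ (between /u/ and /m/): no rule targets it → [b].
/m/ stays [m].
/o/ — between /m/ and /k/; rule 1 does not apply here → [o].
/k/ (between /o/ and /i/): before a front vowel, so rule 2 applies → [tʃ].
/i/ meets the environment for rule 1 (before a voiced consonant) → [iː].
/d/ (between /i/ and /a/): no rule targets it → [d].
Rule 1 applies to /a/ (between /d/ and /w/: before a voiced consonant) → [aː].
/w/ — not in any rule's target class → [w].

[luːbmotʃiːdaːw]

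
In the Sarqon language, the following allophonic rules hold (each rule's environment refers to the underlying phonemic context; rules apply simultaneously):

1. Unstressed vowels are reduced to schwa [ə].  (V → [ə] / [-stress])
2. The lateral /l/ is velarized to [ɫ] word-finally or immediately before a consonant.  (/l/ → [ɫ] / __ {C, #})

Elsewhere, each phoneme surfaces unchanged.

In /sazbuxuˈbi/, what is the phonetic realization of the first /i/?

[i]

/i/ (word-final) is in the target of rule 1 but the environment (in an unstressed syllable) is not met → [i].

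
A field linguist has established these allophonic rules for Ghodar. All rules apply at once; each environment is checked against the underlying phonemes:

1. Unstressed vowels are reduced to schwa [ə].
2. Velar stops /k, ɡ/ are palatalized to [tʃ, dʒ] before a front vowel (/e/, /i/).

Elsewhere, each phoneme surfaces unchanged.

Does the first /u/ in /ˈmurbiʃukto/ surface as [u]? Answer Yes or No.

/u/ (between /m/ and /r/) fails the environment for rule 1, so it stays [u].
The actual realization is [u], which matches [u].

Yes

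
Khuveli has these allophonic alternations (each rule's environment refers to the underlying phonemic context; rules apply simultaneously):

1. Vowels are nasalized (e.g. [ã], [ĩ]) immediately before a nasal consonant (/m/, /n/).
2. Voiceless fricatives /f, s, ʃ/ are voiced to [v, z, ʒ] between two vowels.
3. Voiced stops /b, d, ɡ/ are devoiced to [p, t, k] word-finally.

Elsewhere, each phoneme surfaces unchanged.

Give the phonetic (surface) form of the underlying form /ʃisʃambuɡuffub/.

/ʃ/ (word-initial) is in the target of rule 2 but the environment (between two vowels) is not met → [ʃ].
/i/ (between /ʃ/ and /s/) fails the environment for rule 1, so it stays [i].
/s/ (between /i/ and /ʃ/) fails the environment for rule 2, so it stays [s].
/ʃ/ (between /s/ and /a/): rule 2 targets it, but not between two vowels → unchanged [ʃ].
/a/ — between /ʃ/ and /m/, before a nasal consonant — surfaces as [ã] (rule 1).
/m/ — not in any rule's target class → [m].
/b/ (between /m/ and /u/) fails the environment for rule 3, so it stays [b].
/u/ (between /b/ and /ɡ/) is in the target of rule 1 but the environment (before a nasal consonant) is not met → [u].
/ɡ/ (between /u/ and /u/): rule 3 targets it, but not word-finally → unchanged [ɡ].
/u/ (between /ɡ/ and /f/) fails the environment for rule 1, so it stays [u].
/f/ (between /u/ and /f/) fails the environment for rule 2, so it stays [f].
/f/ (between /f/ and /u/) fails the environment for rule 2, so it stays [f].
/u/ (between /f/ and /b/) is in the target of rule 1 but the environment (before a nasal consonant) is not met → [u].
Rule 3 applies to /b/ (word-final: word-finally) → [p].

[ʃisʃãmbuɡuffup]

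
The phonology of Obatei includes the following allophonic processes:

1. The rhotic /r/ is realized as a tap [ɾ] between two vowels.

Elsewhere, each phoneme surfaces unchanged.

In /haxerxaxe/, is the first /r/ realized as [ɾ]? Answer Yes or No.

/r/ — between /e/ and /x/; rule 1 does not apply here → [r].
The actual realization is [r], not [ɾ].

No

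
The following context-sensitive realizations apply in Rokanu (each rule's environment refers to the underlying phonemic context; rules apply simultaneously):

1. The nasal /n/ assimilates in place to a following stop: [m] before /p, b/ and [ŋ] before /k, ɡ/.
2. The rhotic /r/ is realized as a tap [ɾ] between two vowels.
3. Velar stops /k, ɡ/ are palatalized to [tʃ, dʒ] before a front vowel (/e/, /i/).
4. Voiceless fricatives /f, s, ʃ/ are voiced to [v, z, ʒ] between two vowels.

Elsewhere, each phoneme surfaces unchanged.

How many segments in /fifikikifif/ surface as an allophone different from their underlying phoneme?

Segments that undergo a rule: /f/ → [v] (rule 4); /k/ → [tʃ] (rule 3); /k/ → [tʃ] (rule 3); /f/ → [v] (rule 4).
All other segments surface unchanged.

4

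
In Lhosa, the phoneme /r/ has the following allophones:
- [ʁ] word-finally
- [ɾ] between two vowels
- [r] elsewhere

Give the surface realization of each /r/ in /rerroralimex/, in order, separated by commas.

[r], [r], [r], [ɾ]

Occurrence 1 (position 1): no conditioning environment matches → elsewhere allophone [r].
Occurrence 2 (position 3): no conditioning environment matches → elsewhere allophone [r].
Occurrence 3 (position 4): no conditioning environment matches → elsewhere allophone [r].
Occurrence 4 (position 6): between two vowels → [ɾ].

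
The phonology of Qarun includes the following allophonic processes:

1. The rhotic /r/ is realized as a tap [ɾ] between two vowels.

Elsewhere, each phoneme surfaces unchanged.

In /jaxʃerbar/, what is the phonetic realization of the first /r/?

[r]

/r/ (between /e/ and /b/): rule 1 targets it, but not between two vowels → unchanged [r].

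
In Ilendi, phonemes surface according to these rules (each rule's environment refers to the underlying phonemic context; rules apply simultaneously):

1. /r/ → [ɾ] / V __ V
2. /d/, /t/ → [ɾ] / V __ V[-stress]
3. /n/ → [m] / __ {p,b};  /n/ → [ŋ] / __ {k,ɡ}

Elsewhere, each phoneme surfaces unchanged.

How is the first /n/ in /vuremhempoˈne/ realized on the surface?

[n]

/n/ — between /o/ and /e/; rule 3 does not apply here → [n].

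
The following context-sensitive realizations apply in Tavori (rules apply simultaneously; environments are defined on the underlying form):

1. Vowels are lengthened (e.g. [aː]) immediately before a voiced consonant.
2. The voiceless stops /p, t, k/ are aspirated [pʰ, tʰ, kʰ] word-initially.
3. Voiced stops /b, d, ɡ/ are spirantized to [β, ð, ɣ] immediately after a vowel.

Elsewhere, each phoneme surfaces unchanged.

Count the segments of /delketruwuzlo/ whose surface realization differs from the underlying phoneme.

Segments that undergo a rule: /e/ → [eː] (rule 1); /u/ → [uː] (rule 1); /u/ → [uː] (rule 1).
All other segments surface unchanged.

3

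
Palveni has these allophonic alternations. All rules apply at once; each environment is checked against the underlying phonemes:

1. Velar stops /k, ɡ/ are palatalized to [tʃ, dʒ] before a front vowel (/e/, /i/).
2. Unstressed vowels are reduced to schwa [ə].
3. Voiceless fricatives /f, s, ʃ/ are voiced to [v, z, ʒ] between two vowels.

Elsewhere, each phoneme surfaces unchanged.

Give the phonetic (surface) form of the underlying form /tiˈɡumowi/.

/t/ — not in any rule's target class → [t].
/i/ — between /t/ and /ɡ/, in an unstressed syllable — surfaces as [ə] (rule 2).
/ɡ/ (between /i/ and /u/) fails the environment for rule 1, so it stays [ɡ].
/u/ (between /ɡ/ and /m/): rule 2 targets it, but not in an unstressed syllable → unchanged [u].
/m/ (between /u/ and /o/) is unaffected → [m].
/o/ (between /m/ and /w/): in an unstressed syllable, so rule 2 applies → [ə].
/w/ stays [w].
Rule 2 applies to /i/ (word-final: in an unstressed syllable) → [ə].

[təˈɡuməwə]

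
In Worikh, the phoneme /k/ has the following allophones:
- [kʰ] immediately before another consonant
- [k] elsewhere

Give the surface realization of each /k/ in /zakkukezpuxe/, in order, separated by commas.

Occurrence 1 (position 3): immediately before another consonant → [kʰ].
Occurrence 2 (position 4): no conditioning environment matches → elsewhere allophone [k].
Occurrence 3 (position 6): no conditioning environment matches → elsewhere allophone [k].

[kʰ], [k], [k]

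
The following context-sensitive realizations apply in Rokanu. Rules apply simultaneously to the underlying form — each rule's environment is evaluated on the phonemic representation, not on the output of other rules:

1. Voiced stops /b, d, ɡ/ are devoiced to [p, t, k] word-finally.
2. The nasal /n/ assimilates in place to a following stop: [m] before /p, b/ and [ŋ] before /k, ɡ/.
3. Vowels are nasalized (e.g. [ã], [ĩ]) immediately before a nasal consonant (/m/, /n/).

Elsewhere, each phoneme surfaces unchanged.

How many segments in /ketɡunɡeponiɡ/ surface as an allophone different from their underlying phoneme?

Segments that undergo a rule: /u/ → [ũ] (rule 3); /n/ → [ŋ] (rule 2); /o/ → [õ] (rule 3); /ɡ/ → [k] (rule 1).
All other segments surface unchanged.

4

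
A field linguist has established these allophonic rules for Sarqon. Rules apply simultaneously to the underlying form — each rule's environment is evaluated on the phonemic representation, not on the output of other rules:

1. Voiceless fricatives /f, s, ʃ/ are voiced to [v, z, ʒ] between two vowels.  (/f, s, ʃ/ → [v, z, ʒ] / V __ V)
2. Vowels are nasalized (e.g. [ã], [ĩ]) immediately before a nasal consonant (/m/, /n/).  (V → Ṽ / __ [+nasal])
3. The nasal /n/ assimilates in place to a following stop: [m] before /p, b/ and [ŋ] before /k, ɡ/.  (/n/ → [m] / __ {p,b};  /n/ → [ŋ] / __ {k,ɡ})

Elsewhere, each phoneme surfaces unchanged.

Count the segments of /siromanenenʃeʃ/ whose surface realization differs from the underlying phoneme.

Segments that undergo a rule: /o/ → [õ] (rule 2); /a/ → [ã] (rule 2); /e/ → [ẽ] (rule 2); /e/ → [ẽ] (rule 2).
All other segments surface unchanged.

4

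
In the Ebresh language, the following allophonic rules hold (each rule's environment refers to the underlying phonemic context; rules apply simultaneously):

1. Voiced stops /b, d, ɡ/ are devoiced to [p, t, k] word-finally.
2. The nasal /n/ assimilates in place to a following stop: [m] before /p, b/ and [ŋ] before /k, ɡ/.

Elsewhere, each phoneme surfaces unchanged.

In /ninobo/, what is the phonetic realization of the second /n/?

/n/ (between /i/ and /o/) fails the environment for rule 2, so it stays [n].

[n]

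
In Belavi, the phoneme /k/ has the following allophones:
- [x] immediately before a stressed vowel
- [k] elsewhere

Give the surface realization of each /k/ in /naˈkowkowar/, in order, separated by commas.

Occurrence 1 (position 3): immediately before a stressed vowel → [x].
Occurrence 2 (position 6): no conditioning environment matches → elsewhere allophone [k].

[x], [k]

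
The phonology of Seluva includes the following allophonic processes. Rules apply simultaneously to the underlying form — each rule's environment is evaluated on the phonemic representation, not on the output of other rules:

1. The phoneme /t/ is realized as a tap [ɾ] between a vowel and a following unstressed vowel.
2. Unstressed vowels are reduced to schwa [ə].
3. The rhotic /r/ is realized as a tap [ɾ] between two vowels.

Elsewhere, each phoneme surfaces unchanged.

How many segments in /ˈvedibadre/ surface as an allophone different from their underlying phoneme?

Segments that undergo a rule: /i/ → [ə] (rule 2); /a/ → [ə] (rule 2); /e/ → [ə] (rule 2).
All other segments surface unchanged.

3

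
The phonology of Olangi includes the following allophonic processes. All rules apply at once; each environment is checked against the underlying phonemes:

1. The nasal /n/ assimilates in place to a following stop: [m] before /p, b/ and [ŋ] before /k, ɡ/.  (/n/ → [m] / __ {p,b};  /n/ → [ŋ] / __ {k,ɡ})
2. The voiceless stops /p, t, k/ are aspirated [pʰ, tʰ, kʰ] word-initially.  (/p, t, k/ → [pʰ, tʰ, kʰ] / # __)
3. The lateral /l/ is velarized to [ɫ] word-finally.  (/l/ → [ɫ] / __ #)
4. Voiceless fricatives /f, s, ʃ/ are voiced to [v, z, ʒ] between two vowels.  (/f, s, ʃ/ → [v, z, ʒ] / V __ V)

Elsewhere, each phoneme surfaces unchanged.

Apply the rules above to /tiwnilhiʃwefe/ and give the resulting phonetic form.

[tʰiwnilhiʃweve]

/t/ — word-initial, word-initially — surfaces as [tʰ] (rule 2).
/n/ — between /w/ and /i/; rule 1 does not apply here → [n].
/l/ (between /i/ and /h/) fails the environment for rule 3, so it stays [l].
/ʃ/ — between /i/ and /w/; rule 4 does not apply here → [ʃ].
/f/ (between /e/ and /e/) occurs between two vowels → [v] by rule 4.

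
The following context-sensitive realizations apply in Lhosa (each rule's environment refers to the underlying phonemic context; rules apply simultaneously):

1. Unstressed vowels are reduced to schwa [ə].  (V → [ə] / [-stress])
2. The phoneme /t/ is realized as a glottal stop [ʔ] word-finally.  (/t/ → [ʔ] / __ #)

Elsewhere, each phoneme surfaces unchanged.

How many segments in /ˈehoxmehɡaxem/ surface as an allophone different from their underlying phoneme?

4

Segments that undergo a rule: /o/ → [ə] (rule 1); /e/ → [ə] (rule 1); /a/ → [ə] (rule 1); /e/ → [ə] (rule 1).
All other segments surface unchanged.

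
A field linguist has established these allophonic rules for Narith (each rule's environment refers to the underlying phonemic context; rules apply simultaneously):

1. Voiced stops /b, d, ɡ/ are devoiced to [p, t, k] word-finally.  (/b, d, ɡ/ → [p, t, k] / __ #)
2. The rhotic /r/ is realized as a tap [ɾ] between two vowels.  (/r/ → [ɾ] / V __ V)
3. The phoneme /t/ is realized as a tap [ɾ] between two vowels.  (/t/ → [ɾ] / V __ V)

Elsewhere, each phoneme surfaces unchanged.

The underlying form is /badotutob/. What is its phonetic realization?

/b/ — word-initial; rule 1 does not apply here → [b].
/a/ (between /b/ and /d/) is unaffected → [a].
/d/ (between /a/ and /o/) fails the environment for rule 1, so it stays [d].
/o/ (between /d/ and /t/): no rule targets it → [o].
/t/ (between /o/ and /u/): between two vowels, so rule 3 applies → [ɾ].
/u/ (between /t/ and /t/): no rule targets it → [u].
Rule 3 applies to /t/ (between /u/ and /o/: between two vowels) → [ɾ].
/o/ (between /t/ and /b/): no rule targets it → [o].
/b/ — word-final, word-finally — surfaces as [p] (rule 1).

[badoɾuɾop]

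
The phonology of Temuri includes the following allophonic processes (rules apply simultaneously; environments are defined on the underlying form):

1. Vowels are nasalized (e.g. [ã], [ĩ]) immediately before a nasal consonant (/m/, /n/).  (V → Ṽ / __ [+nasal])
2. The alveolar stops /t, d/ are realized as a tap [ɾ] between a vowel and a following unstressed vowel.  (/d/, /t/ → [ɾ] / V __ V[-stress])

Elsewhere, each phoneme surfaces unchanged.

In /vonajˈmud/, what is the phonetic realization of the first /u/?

/u/ (between /m/ and /d/): rule 1 targets it, but not before a nasal consonant → unchanged [u].

[u]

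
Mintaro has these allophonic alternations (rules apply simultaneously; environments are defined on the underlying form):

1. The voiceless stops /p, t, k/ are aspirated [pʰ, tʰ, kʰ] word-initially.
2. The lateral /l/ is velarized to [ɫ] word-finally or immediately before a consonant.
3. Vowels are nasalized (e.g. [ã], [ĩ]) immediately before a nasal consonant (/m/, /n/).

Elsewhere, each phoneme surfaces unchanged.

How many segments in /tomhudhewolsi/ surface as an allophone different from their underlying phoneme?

Segments that undergo a rule: /t/ → [tʰ] (rule 1); /o/ → [õ] (rule 3); /l/ → [ɫ] (rule 2).
All other segments surface unchanged.

3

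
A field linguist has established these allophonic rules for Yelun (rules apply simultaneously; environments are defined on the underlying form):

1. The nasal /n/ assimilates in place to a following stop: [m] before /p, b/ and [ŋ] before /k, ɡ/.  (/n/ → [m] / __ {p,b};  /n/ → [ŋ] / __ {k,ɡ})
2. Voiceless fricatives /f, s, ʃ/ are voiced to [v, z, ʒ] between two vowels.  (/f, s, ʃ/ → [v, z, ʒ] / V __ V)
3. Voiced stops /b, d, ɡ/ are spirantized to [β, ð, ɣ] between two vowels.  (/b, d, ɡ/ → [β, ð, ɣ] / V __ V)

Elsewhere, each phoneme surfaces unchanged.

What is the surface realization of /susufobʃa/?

[suzuvobʃa]

/s/ (word-initial): rule 2 targets it, but not between two vowels → unchanged [s].
/u/ stays [u].
/s/ meets the environment for rule 2 (between two vowels) → [z].
/u/ — not in any rule's target class → [u].
/f/ (between /u/ and /o/): between two vowels, so rule 2 applies → [v].
/o/ (between /f/ and /b/) is unaffected → [o].
/b/ (between /o/ and /ʃ/) is in the target of rule 3 but the environment (between two vowels) is not met → [b].
/ʃ/ (between /b/ and /a/) fails the environment for rule 2, so it stays [ʃ].
/a/ (word-final) is unaffected → [a].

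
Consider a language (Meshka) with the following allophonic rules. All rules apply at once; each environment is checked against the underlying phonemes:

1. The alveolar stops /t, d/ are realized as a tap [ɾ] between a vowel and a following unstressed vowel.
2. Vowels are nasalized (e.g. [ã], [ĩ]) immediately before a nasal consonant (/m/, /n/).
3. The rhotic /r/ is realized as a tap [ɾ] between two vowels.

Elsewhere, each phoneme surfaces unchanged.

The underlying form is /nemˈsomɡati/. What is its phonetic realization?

/e/ (between /n/ and /m/): before a nasal consonant, so rule 2 applies → [ẽ].
/o/ (between /s/ and /m/) occurs before a nasal consonant → [õ] by rule 2.
/a/ — between /ɡ/ and /t/; rule 2 does not apply here → [a].
/t/ — between /a/ and /i/, between a vowel and a following unstressed vowel — surfaces as [ɾ] (rule 1).
/i/ (word-final): rule 2 targets it, but not before a nasal consonant → unchanged [i].

[nẽmˈsõmɡaɾi]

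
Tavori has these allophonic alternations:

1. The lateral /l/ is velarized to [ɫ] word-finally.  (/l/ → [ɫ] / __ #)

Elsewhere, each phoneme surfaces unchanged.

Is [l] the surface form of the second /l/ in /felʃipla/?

Yes

/l/ (between /p/ and /a/) fails the environment for rule 1, so it stays [l].
The actual realization is [l], which matches [l].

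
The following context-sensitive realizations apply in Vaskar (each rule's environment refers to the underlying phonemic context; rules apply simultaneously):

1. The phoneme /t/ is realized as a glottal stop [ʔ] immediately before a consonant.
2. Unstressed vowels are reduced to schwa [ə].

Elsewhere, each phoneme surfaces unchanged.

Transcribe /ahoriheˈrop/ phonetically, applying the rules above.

Rule 2 applies to /a/ (word-initial: in an unstressed syllable) → [ə].
/h/ (between /a/ and /o/) is unaffected → [h].
/o/ (between /h/ and /r/): in an unstressed syllable, so rule 2 applies → [ə].
/r/ (between /o/ and /i/) is unaffected → [r].
/i/ (between /r/ and /h/) occurs in an unstressed syllable → [ə] by rule 2.
/h/ — not in any rule's target class → [h].
/e/ meets the environment for rule 2 (in an unstressed syllable) → [ə].
/r/ (between /e/ and /o/) is unaffected → [r].
/o/ (between /r/ and /p/) fails the environment for rule 2, so it stays [o].
/p/ — not in any rule's target class → [p].

[əhərəhəˈrop]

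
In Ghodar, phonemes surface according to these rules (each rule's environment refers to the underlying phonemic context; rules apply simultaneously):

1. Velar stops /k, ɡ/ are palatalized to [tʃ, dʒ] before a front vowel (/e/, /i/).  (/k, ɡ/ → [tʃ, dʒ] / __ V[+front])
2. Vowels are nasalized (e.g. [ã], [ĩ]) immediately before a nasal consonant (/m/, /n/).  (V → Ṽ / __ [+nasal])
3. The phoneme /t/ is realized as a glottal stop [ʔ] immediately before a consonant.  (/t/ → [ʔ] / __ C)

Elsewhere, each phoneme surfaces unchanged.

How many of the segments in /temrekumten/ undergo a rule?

3

Segments that undergo a rule: /e/ → [ẽ] (rule 2); /u/ → [ũ] (rule 2); /e/ → [ẽ] (rule 2).
All other segments surface unchanged.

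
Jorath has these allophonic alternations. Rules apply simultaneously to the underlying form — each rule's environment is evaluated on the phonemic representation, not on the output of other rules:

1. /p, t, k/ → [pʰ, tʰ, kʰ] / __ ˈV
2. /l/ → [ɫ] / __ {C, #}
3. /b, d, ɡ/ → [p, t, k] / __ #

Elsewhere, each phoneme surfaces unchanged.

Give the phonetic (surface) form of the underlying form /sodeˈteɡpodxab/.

/s/ (word-initial) is unaffected → [s].
/o/ — not in any rule's target class → [o].
/d/ (between /o/ and /e/) fails the environment for rule 3, so it stays [d].
/e/ (between /d/ and /t/): no rule targets it → [e].
/t/ — between /e/ and /e/, immediately before a stressed vowel — surfaces as [tʰ] (rule 1).
/e/ — not in any rule's target class → [e].
/ɡ/ (between /e/ and /p/) is in the target of rule 3 but the environment (word-finally) is not met → [ɡ].
/p/ (between /ɡ/ and /o/) is in the target of rule 1 but the environment (immediately before a stressed vowel) is not met → [p].
/o/ (between /p/ and /d/) is unaffected → [o].
/d/ (between /o/ and /x/): rule 3 targets it, but not word-finally → unchanged [d].
/x/ — not in any rule's target class → [x].
/a/ (between /x/ and /b/): no rule targets it → [a].
Rule 3 applies to /b/ (word-final: word-finally) → [p].

[sodeˈtʰeɡpodxap]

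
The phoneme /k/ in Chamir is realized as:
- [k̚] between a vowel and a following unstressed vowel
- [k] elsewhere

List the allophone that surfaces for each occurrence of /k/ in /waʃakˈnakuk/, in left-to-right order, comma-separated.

[k], [k̚], [k]

Occurrence 1 (position 5): no conditioning environment matches → elsewhere allophone [k].
Occurrence 2 (position 8): between a vowel and a following unstressed vowel → [k̚].
Occurrence 3 (position 10): no conditioning environment matches → elsewhere allophone [k].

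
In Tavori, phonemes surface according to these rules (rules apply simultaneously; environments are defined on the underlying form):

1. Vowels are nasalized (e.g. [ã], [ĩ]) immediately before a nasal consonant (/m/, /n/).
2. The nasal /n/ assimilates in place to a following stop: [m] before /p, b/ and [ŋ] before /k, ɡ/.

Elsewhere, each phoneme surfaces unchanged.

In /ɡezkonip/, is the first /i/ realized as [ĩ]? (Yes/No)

/i/ (between /n/ and /p/): rule 1 targets it, but not before a nasal consonant → unchanged [i].
The actual realization is [i], not [ĩ].

No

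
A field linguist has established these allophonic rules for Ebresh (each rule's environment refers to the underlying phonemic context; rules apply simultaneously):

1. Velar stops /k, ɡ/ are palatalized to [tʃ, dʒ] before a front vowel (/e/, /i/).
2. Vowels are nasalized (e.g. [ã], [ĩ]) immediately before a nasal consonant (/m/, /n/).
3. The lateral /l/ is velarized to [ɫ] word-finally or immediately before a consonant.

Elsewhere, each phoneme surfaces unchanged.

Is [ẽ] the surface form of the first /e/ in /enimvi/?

/e/ (word-initial) occurs before a nasal consonant → [ẽ] by rule 2.
The actual realization is [ẽ], which matches [ẽ].

Yes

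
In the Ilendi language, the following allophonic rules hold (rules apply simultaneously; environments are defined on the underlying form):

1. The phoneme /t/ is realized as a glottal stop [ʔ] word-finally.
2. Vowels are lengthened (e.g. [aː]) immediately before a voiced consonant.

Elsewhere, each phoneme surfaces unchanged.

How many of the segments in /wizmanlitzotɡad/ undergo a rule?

3

Segments that undergo a rule: /i/ → [iː] (rule 2); /a/ → [aː] (rule 2); /a/ → [aː] (rule 2).
All other segments surface unchanged.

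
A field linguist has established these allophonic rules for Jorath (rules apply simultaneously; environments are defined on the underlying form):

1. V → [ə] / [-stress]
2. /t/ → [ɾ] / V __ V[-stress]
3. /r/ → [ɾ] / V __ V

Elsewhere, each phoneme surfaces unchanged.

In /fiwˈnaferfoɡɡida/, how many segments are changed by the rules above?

5

Segments that undergo a rule: /i/ → [ə] (rule 1); /e/ → [ə] (rule 1); /o/ → [ə] (rule 1); /i/ → [ə] (rule 1); /a/ → [ə] (rule 1).
All other segments surface unchanged.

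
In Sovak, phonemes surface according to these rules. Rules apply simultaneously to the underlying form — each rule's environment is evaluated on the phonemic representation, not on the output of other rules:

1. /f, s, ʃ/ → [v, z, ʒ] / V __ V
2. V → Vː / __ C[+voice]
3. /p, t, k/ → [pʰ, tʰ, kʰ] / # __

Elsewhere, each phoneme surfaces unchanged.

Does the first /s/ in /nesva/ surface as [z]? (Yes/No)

No

/s/ (between /e/ and /v/) fails the environment for rule 1, so it stays [s].
The actual realization is [s], not [z].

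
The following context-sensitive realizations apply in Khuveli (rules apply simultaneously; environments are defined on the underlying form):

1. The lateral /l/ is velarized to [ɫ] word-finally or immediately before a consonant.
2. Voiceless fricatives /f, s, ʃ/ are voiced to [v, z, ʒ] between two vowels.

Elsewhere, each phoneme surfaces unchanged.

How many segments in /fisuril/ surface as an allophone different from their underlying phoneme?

Segments that undergo a rule: /s/ → [z] (rule 2); /l/ → [ɫ] (rule 1).
All other segments surface unchanged.

2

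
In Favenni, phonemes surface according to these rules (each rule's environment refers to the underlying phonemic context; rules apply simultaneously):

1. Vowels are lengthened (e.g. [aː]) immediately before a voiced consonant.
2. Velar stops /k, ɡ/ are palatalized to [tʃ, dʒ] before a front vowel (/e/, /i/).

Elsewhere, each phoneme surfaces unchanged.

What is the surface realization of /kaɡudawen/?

[kaːɡuːdaːweːn]

/k/ (word-initial) is in the target of rule 2 but the environment (before a front vowel) is not met → [k].
Rule 1 applies to /a/ (between /k/ and /ɡ/: before a voiced consonant) → [aː].
/ɡ/ (between /a/ and /u/) is in the target of rule 2 but the environment (before a front vowel) is not met → [ɡ].
/u/ — between /ɡ/ and /d/, before a voiced consonant — surfaces as [uː] (rule 1).
/a/ meets the environment for rule 1 (before a voiced consonant) → [aː].
/e/ meets the environment for rule 1 (before a voiced consonant) → [eː].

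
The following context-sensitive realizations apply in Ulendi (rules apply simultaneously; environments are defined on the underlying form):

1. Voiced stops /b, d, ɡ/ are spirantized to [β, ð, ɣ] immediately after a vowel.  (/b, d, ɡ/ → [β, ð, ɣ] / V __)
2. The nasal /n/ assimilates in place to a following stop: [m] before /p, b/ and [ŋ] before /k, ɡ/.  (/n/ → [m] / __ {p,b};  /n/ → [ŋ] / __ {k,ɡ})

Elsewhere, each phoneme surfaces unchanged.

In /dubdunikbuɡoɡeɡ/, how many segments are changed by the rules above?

4

Segments that undergo a rule: /b/ → [β] (rule 1); /ɡ/ → [ɣ] (rule 1); /ɡ/ → [ɣ] (rule 1); /ɡ/ → [ɣ] (rule 1).
All other segments surface unchanged.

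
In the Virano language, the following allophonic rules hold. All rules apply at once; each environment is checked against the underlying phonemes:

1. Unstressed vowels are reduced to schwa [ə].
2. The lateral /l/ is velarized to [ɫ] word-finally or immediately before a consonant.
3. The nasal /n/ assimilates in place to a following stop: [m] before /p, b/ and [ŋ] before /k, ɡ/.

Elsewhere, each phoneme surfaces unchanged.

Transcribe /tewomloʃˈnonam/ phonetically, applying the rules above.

[təwəmləʃˈnonəm]

/t/ (word-initial): no rule targets it → [t].
Rule 1 applies to /e/ (between /t/ and /w/: in an unstressed syllable) → [ə].
/w/ — not in any rule's target class → [w].
/o/ meets the environment for rule 1 (in an unstressed syllable) → [ə].
/m/ stays [m].
/l/ (between /m/ and /o/): rule 2 targets it, but not word-finally or immediately before a consonant → unchanged [l].
/o/ (between /l/ and /ʃ/): in an unstressed syllable, so rule 1 applies → [ə].
/ʃ/ (between /o/ and /n/): no rule targets it → [ʃ].
/n/ (between /ʃ/ and /o/): rule 3 targets it, but not before a labial or velar stop → unchanged [n].
/o/ (between /n/ and /n/) fails the environment for rule 1, so it stays [o].
/n/ (between /o/ and /a/) fails the environment for rule 3, so it stays [n].
/a/ (between /n/ and /m/) occurs in an unstressed syllable → [ə] by rule 1.
/m/ stays [m].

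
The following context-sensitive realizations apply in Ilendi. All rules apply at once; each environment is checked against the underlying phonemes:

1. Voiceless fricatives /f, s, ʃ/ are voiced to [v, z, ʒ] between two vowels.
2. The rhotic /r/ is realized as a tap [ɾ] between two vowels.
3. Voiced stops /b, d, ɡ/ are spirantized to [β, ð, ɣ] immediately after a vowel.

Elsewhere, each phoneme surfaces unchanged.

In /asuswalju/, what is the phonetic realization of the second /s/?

[s]

/s/ (between /u/ and /w/) fails the environment for rule 1, so it stays [s].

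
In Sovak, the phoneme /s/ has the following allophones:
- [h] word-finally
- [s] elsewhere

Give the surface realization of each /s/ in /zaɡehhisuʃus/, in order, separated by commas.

Occurrence 1 (position 8): no conditioning environment matches → elsewhere allophone [s].
Occurrence 2 (position 12): word-finally → [h].

[s], [h]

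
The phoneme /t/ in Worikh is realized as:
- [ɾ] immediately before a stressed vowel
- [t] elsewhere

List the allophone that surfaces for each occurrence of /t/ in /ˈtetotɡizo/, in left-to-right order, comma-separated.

Occurrence 1 (position 1): immediately before a stressed vowel → [ɾ].
Occurrence 2 (position 3): no conditioning environment matches → elsewhere allophone [t].
Occurrence 3 (position 5): no conditioning environment matches → elsewhere allophone [t].

[ɾ], [t], [t]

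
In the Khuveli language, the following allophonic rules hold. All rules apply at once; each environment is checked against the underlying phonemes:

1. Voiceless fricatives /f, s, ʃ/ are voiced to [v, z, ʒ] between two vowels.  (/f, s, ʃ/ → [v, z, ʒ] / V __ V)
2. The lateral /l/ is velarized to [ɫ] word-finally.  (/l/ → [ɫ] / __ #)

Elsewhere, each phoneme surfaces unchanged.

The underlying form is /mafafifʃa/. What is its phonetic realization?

/m/ — not in any rule's target class → [m].
/a/ — not in any rule's target class → [a].
Rule 1 applies to /f/ (between /a/ and /a/: between two vowels) → [v].
/a/ — not in any rule's target class → [a].
Rule 1 applies to /f/ (between /a/ and /i/: between two vowels) → [v].
/i/ (between /f/ and /f/): no rule targets it → [i].
/f/ (between /i/ and /ʃ/) fails the environment for rule 1, so it stays [f].
/ʃ/ (between /f/ and /a/): rule 1 targets it, but not between two vowels → unchanged [ʃ].
/a/ (word-final) is unaffected → [a].

[mavavifʃa]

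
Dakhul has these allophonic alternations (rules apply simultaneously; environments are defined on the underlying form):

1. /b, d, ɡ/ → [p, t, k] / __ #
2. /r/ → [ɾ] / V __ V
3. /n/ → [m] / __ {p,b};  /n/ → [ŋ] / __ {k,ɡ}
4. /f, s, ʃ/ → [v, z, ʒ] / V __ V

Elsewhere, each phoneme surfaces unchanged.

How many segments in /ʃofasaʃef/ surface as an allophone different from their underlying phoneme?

Segments that undergo a rule: /f/ → [v] (rule 4); /s/ → [z] (rule 4); /ʃ/ → [ʒ] (rule 4).
All other segments surface unchanged.

3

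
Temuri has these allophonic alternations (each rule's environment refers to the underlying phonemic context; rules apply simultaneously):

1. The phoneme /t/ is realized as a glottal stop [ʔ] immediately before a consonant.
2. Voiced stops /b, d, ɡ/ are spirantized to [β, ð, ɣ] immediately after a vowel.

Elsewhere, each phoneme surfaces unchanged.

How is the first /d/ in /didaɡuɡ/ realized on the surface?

[d]

/d/ (word-initial) is in the target of rule 2 but the environment (immediately after a vowel) is not met → [d].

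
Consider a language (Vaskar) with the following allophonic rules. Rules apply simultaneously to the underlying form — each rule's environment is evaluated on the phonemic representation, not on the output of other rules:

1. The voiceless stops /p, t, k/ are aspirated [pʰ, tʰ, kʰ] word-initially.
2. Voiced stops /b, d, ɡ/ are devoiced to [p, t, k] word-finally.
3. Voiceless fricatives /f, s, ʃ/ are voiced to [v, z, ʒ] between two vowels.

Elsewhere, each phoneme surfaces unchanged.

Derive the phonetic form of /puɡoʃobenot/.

/p/ meets the environment for rule 1 (word-initially) → [pʰ].
/ɡ/ (between /u/ and /o/): rule 2 targets it, but not word-finally → unchanged [ɡ].
Rule 3 applies to /ʃ/ (between /o/ and /o/: between two vowels) → [ʒ].
/b/ (between /o/ and /e/): rule 2 targets it, but not word-finally → unchanged [b].
/t/ (word-final) fails the environment for rule 1, so it stays [t].

[pʰuɡoʒobenot]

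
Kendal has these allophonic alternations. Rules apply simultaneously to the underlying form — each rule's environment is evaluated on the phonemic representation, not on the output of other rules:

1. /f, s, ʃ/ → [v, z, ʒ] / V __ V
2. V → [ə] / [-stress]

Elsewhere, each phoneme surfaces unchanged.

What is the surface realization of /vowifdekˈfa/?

/v/ stays [v].
/o/ meets the environment for rule 2 (in an unstressed syllable) → [ə].
/w/ (between /o/ and /i/): no rule targets it → [w].
/i/ (between /w/ and /f/): in an unstressed syllable, so rule 2 applies → [ə].
/f/ (between /i/ and /d/) is in the target of rule 1 but the environment (between two vowels) is not met → [f].
/d/ (between /f/ and /e/) is unaffected → [d].
/e/ meets the environment for rule 2 (in an unstressed syllable) → [ə].
/k/ (between /e/ and /f/): no rule targets it → [k].
/f/ (between /k/ and /a/) fails the environment for rule 1, so it stays [f].
/a/ (word-final): rule 2 targets it, but not in an unstressed syllable → unchanged [a].

[vəwəfdəkˈfa]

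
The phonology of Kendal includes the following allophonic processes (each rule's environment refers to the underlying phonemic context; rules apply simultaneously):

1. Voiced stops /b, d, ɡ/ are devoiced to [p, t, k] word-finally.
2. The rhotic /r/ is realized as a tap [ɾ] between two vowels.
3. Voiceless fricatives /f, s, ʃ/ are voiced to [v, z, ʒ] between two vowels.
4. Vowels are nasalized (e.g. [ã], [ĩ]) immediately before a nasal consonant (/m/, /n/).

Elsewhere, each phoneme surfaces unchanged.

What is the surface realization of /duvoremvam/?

[duvoɾẽmvãm]

/d/ (word-initial) fails the environment for rule 1, so it stays [d].
/u/ (between /d/ and /v/) fails the environment for rule 4, so it stays [u].
/v/ (between /u/ and /o/) is unaffected → [v].
/o/ (between /v/ and /r/): rule 4 targets it, but not before a nasal consonant → unchanged [o].
/r/ meets the environment for rule 2 (between two vowels) → [ɾ].
Rule 4 applies to /e/ (between /r/ and /m/: before a nasal consonant) → [ẽ].
/m/ stays [m].
/v/ (between /m/ and /a/) is unaffected → [v].
/a/ (between /v/ and /m/): before a nasal consonant, so rule 4 applies → [ã].
/m/ (word-final) is unaffected → [m].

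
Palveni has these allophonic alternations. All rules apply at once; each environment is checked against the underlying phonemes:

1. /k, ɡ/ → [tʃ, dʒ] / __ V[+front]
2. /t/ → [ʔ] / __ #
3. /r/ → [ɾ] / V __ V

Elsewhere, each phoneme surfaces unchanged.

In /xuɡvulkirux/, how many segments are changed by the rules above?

Segments that undergo a rule: /k/ → [tʃ] (rule 1); /r/ → [ɾ] (rule 3).
All other segments surface unchanged.

2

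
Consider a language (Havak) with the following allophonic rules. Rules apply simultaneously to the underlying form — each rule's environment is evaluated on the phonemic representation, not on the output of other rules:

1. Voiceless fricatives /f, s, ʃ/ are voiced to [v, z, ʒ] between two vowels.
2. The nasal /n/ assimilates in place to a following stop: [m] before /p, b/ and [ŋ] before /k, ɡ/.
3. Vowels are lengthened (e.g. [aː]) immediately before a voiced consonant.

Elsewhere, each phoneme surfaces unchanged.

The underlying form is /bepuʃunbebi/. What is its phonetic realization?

[bepuʒuːmbeːbi]

/b/ — not in any rule's target class → [b].
/e/ — between /b/ and /p/; rule 3 does not apply here → [e].
/p/ (between /e/ and /u/): no rule targets it → [p].
/u/ (between /p/ and /ʃ/) fails the environment for rule 3, so it stays [u].
/ʃ/ (between /u/ and /u/): between two vowels, so rule 1 applies → [ʒ].
/u/ (between /ʃ/ and /n/) occurs before a voiced consonant → [uː] by rule 3.
/n/ (between /u/ and /b/) occurs before a labial or velar stop → [m] by rule 2.
/b/ — not in any rule's target class → [b].
/e/ (between /b/ and /b/) occurs before a voiced consonant → [eː] by rule 3.
/b/ (between /e/ and /i/) is unaffected → [b].
/i/ (word-final): rule 3 targets it, but not before a voiced consonant → unchanged [i].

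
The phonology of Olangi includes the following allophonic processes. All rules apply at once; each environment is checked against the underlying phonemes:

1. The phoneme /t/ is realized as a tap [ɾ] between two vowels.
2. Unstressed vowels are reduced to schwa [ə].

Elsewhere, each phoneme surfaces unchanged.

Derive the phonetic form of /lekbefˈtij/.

[ləkbəfˈtij]

/l/ (word-initial) is unaffected → [l].
Rule 2 applies to /e/ (between /l/ and /k/: in an unstressed syllable) → [ə].
/k/ (between /e/ and /b/): no rule targets it → [k].
/b/ (between /k/ and /e/): no rule targets it → [b].
Rule 2 applies to /e/ (between /b/ and /f/: in an unstressed syllable) → [ə].
/f/ (between /e/ and /t/) is unaffected → [f].
/t/ — between /f/ and /i/; rule 1 does not apply here → [t].
/i/ (between /t/ and /j/) fails the environment for rule 2, so it stays [i].
/j/ — not in any rule's target class → [j].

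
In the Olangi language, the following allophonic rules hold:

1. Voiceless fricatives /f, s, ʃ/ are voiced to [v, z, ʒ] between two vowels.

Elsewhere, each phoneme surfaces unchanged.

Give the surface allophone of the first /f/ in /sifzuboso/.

[f]

/f/ — between /i/ and /z/; rule 1 does not apply here → [f].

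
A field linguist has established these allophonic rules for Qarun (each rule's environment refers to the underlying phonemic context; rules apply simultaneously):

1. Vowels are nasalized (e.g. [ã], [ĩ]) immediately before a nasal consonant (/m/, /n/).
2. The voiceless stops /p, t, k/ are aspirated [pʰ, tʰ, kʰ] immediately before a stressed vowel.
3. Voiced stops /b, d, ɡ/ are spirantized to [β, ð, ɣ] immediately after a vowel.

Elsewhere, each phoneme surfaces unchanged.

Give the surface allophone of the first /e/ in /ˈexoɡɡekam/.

/e/ (word-initial) is in the target of rule 1 but the environment (before a nasal consonant) is not met → [e].

[e]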